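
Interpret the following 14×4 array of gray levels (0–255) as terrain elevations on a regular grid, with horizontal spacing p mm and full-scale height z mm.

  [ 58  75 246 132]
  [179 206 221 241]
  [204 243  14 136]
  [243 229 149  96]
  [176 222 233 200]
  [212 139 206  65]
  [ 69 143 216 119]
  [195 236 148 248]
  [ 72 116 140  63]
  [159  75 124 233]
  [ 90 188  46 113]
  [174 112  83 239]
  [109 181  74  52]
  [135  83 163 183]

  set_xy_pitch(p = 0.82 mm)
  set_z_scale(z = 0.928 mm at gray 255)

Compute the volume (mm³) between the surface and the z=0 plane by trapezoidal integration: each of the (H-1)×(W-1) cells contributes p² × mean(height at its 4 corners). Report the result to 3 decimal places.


14.677

height_mm = gray/255 × 0.928; cell vol = 0.82² × mean(4 corners)
unit = 0.82² × 0.928 / (4×255) = 0.000611752 mm³ per gray-sum
row 0: Σ corner-gray over 3 cells = 2106  → 1.2884
row 1: Σ corner-gray over 3 cells = 2128  → 1.3018
row 2: Σ corner-gray over 3 cells = 1949  → 1.1923
row 3: Σ corner-gray over 3 cells = 2381  → 1.4566
row 4: Σ corner-gray over 3 cells = 2253  → 1.3783
row 5: Σ corner-gray over 3 cells = 1873  → 1.1458
row 6: Σ corner-gray over 3 cells = 2117  → 1.2951
row 7: Σ corner-gray over 3 cells = 1858  → 1.1366
row 8: Σ corner-gray over 3 cells = 1437  → 0.8791
row 9: Σ corner-gray over 3 cells = 1461  → 0.8938
row 10: Σ corner-gray over 3 cells = 1474  → 0.9017
row 11: Σ corner-gray over 3 cells = 1474  → 0.9017
row 12: Σ corner-gray over 3 cells = 1481  → 0.9060
Σ rows: total corner-gray = 23992  → 14.6772 mm³


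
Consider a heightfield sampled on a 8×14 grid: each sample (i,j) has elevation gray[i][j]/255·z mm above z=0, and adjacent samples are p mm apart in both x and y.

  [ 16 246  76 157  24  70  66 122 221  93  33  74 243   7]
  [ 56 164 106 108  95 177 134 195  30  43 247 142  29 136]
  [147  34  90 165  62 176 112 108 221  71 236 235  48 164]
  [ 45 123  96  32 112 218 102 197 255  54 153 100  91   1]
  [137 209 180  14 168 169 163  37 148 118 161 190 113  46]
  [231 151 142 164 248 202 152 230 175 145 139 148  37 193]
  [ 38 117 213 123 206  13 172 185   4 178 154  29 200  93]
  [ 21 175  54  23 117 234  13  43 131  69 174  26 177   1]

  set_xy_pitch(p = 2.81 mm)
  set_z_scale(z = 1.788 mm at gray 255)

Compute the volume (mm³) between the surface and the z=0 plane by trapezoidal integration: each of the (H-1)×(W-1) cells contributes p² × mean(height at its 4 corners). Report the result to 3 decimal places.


650.172

height_mm = gray/255 × 1.788; cell vol = 2.81² × mean(4 corners)
unit = 2.81² × 1.788 / (4×255) = 0.0138414 mm³ per gray-sum
row 0: Σ corner-gray over 13 cells = 6005  → 83.1176
row 1: Σ corner-gray over 13 cells = 6559  → 90.7857
row 2: Σ corner-gray over 13 cells = 6539  → 90.5089
row 3: Σ corner-gray over 13 cells = 6635  → 91.8377
row 4: Σ corner-gray over 13 cells = 7813  → 108.1428
row 5: Σ corner-gray over 13 cells = 7609  → 105.3192
row 6: Σ corner-gray over 13 cells = 5813  → 80.4601
Σ rows: total corner-gray = 46973  → 650.1720 mm³


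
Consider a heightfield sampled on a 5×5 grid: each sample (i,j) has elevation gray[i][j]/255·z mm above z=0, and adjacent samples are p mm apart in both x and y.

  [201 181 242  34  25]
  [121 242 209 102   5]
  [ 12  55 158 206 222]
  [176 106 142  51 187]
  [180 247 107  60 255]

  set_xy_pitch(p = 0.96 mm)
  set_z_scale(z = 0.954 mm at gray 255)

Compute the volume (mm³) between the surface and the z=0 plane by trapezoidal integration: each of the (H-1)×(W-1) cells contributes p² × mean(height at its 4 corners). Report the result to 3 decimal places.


height_mm = gray/255 × 0.954; cell vol = 0.96² × mean(4 corners)
unit = 0.96² × 0.954 / (4×255) = 0.000861967 mm³ per gray-sum
row 0: Σ corner-gray over 4 cells = 2372  → 2.0446
row 1: Σ corner-gray over 4 cells = 2304  → 1.9860
row 2: Σ corner-gray over 4 cells = 2033  → 1.7524
row 3: Σ corner-gray over 4 cells = 2224  → 1.9170
Σ rows: total corner-gray = 8933  → 7.7000 mm³

7.700


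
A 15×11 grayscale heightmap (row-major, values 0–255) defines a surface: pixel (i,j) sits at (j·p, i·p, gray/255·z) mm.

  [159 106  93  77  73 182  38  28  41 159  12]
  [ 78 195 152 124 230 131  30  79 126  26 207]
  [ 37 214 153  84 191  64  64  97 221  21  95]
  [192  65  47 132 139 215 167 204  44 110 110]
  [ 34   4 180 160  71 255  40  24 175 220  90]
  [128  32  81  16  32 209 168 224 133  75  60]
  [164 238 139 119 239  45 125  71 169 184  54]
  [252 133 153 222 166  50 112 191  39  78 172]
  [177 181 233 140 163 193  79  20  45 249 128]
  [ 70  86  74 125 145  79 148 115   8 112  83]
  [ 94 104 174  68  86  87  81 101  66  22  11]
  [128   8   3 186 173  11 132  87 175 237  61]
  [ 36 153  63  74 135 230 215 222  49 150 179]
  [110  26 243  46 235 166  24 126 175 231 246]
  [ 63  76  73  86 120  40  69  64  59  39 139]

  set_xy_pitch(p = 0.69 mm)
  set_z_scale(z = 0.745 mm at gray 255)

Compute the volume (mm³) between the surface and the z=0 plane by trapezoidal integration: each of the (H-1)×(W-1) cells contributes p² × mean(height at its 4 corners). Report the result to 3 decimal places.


height_mm = gray/255 × 0.745; cell vol = 0.69² × mean(4 corners)
unit = 0.69² × 0.745 / (4×255) = 0.00034774 mm³ per gray-sum
row 0: Σ corner-gray over 10 cells = 4236  → 1.4730
row 1: Σ corner-gray over 10 cells = 4821  → 1.6765
row 2: Σ corner-gray over 10 cells = 4898  → 1.7032
row 3: Σ corner-gray over 10 cells = 4930  → 1.7144
row 4: Σ corner-gray over 10 cells = 4510  → 1.5683
row 5: Σ corner-gray over 10 cells = 5004  → 1.7401
row 6: Σ corner-gray over 10 cells = 5588  → 1.9432
row 7: Σ corner-gray over 10 cells = 5623  → 1.9553
row 8: Σ corner-gray over 10 cells = 4848  → 1.6858
row 9: Σ corner-gray over 10 cells = 3620  → 1.2588
row 10: Σ corner-gray over 10 cells = 3896  → 1.3548
row 11: Σ corner-gray over 10 cells = 5010  → 1.7422
row 12: Σ corner-gray over 10 cells = 5697  → 1.9811
row 13: Σ corner-gray over 10 cells = 4354  → 1.5141
Σ rows: total corner-gray = 67035  → 23.3107 mm³

23.311


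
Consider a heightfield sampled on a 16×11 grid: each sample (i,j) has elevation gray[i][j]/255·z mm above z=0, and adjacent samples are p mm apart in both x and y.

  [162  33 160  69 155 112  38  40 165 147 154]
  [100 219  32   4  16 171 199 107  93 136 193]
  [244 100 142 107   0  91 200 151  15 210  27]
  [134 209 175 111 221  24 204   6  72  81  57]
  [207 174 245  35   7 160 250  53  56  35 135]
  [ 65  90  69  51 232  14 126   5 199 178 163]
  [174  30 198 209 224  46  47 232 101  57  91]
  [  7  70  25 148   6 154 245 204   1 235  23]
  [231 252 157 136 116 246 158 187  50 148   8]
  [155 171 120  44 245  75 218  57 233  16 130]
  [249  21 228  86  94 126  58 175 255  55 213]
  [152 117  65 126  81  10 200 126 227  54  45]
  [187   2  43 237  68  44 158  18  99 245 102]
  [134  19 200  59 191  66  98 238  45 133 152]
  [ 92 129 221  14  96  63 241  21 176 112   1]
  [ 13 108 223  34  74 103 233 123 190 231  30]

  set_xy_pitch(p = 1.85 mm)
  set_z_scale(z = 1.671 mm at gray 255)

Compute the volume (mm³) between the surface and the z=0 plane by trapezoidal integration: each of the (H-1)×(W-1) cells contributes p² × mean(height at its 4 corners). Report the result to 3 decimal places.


404.148

height_mm = gray/255 × 1.671; cell vol = 1.85² × mean(4 corners)
unit = 1.85² × 1.671 / (4×255) = 0.00560686 mm³ per gray-sum
row 0: Σ corner-gray over 10 cells = 4401  → 24.6758
row 1: Σ corner-gray over 10 cells = 4550  → 25.5112
row 2: Σ corner-gray over 10 cells = 4700  → 26.3522
row 3: Σ corner-gray over 10 cells = 4769  → 26.7391
row 4: Σ corner-gray over 10 cells = 4528  → 25.3879
row 5: Σ corner-gray over 10 cells = 4709  → 26.4027
row 6: Σ corner-gray over 10 cells = 4759  → 26.6830
row 7: Σ corner-gray over 10 cells = 5345  → 29.9687
row 8: Σ corner-gray over 10 cells = 5782  → 32.4189
row 9: Σ corner-gray over 10 cells = 5301  → 29.7220
row 10: Σ corner-gray over 10 cells = 4867  → 27.2886
row 11: Σ corner-gray over 10 cells = 4326  → 24.2553
row 12: Σ corner-gray over 10 cells = 4501  → 25.2365
row 13: Σ corner-gray over 10 cells = 4623  → 25.9205
row 14: Σ corner-gray over 10 cells = 4920  → 27.5858
Σ rows: total corner-gray = 72081  → 404.1481 mm³


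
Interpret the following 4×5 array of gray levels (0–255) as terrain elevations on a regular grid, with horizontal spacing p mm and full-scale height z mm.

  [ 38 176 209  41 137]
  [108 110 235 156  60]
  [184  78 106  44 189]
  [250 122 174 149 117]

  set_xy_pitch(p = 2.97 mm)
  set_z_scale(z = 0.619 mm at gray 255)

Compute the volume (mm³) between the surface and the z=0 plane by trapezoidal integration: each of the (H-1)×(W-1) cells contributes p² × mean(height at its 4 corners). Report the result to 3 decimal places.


33.628

height_mm = gray/255 × 0.619; cell vol = 2.97² × mean(4 corners)
unit = 2.97² × 0.619 / (4×255) = 0.00535308 mm³ per gray-sum
row 0: Σ corner-gray over 4 cells = 2197  → 11.7607
row 1: Σ corner-gray over 4 cells = 1999  → 10.7008
row 2: Σ corner-gray over 4 cells = 2086  → 11.1665
Σ rows: total corner-gray = 6282  → 33.6280 mm³


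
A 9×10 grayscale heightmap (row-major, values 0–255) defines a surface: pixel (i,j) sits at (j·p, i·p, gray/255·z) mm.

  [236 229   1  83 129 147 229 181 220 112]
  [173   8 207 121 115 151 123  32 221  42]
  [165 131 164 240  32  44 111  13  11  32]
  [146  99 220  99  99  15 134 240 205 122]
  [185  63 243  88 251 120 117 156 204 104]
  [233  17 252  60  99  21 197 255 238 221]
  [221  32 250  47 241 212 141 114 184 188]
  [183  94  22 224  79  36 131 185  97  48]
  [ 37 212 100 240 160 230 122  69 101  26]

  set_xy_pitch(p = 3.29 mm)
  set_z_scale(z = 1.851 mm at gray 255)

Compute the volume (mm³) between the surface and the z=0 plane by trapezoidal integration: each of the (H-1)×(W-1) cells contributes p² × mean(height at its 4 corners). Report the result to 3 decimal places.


height_mm = gray/255 × 1.851; cell vol = 3.29² × mean(4 corners)
unit = 3.29² × 1.851 / (4×255) = 0.0196426 mm³ per gray-sum
row 0: Σ corner-gray over 9 cells = 4957  → 97.3682
row 1: Σ corner-gray over 9 cells = 3860  → 75.8203
row 2: Σ corner-gray over 9 cells = 4179  → 82.0862
row 3: Σ corner-gray over 9 cells = 5263  → 103.3788
row 4: Σ corner-gray over 9 cells = 5505  → 108.1323
row 5: Σ corner-gray over 9 cells = 5583  → 109.6644
row 6: Σ corner-gray over 9 cells = 4818  → 94.6378
row 7: Σ corner-gray over 9 cells = 4498  → 88.3522
Σ rows: total corner-gray = 38663  → 759.4402 mm³

759.440


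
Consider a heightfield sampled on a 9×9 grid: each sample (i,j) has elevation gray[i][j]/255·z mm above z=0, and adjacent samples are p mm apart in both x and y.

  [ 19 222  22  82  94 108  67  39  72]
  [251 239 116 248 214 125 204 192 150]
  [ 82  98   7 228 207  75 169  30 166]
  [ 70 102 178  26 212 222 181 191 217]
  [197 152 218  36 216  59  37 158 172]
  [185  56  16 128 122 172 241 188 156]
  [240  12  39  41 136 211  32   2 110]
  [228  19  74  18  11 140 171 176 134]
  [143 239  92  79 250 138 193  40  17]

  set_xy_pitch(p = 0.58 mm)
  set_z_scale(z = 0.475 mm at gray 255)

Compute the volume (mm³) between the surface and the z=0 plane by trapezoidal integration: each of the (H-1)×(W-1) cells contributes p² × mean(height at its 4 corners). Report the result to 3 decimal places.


5.150

height_mm = gray/255 × 0.475; cell vol = 0.58² × mean(4 corners)
unit = 0.58² × 0.475 / (4×255) = 0.000156657 mm³ per gray-sum
row 0: Σ corner-gray over 8 cells = 4436  → 0.6949
row 1: Σ corner-gray over 8 cells = 4953  → 0.7759
row 2: Σ corner-gray over 8 cells = 4387  → 0.6873
row 3: Σ corner-gray over 8 cells = 4632  → 0.7256
row 4: Σ corner-gray over 8 cells = 4308  → 0.6749
row 5: Σ corner-gray over 8 cells = 3483  → 0.5456
row 6: Σ corner-gray over 8 cells = 2876  → 0.4505
row 7: Σ corner-gray over 8 cells = 3802  → 0.5956
Σ rows: total corner-gray = 32877  → 5.1504 mm³


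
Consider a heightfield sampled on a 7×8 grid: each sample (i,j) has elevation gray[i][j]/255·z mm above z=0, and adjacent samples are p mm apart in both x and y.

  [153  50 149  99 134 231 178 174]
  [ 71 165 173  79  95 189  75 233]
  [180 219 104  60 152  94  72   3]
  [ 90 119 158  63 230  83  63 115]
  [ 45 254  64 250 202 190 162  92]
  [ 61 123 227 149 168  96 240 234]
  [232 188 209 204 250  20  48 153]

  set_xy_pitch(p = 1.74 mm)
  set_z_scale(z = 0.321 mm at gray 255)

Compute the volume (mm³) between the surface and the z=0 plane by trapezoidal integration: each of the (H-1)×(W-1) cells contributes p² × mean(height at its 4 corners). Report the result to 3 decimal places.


22.631

height_mm = gray/255 × 0.321; cell vol = 1.74² × mean(4 corners)
unit = 1.74² × 0.321 / (4×255) = 0.000952804 mm³ per gray-sum
row 0: Σ corner-gray over 7 cells = 3865  → 3.6826
row 1: Σ corner-gray over 7 cells = 3441  → 3.2786
row 2: Σ corner-gray over 7 cells = 3222  → 3.0699
row 3: Σ corner-gray over 7 cells = 4018  → 3.8284
row 4: Σ corner-gray over 7 cells = 4682  → 4.4610
row 5: Σ corner-gray over 7 cells = 4524  → 4.3105
Σ rows: total corner-gray = 23752  → 22.6310 mm³


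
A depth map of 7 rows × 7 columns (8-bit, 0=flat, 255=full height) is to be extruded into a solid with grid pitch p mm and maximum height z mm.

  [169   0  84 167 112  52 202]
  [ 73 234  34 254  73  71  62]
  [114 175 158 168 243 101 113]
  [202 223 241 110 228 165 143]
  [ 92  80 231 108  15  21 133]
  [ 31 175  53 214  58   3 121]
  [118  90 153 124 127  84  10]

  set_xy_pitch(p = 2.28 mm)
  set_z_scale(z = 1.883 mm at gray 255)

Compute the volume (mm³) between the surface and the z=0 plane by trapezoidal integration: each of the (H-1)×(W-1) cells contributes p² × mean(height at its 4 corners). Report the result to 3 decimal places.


height_mm = gray/255 × 1.883; cell vol = 2.28² × mean(4 corners)
unit = 2.28² × 1.883 / (4×255) = 0.00959665 mm³ per gray-sum
row 0: Σ corner-gray over 6 cells = 2668  → 25.6039
row 1: Σ corner-gray over 6 cells = 3384  → 32.4751
row 2: Σ corner-gray over 6 cells = 4196  → 40.2676
row 3: Σ corner-gray over 6 cells = 3414  → 32.7630
row 4: Σ corner-gray over 6 cells = 2293  → 22.0051
row 5: Σ corner-gray over 6 cells = 2442  → 23.4350
Σ rows: total corner-gray = 18397  → 176.5496 mm³

176.550


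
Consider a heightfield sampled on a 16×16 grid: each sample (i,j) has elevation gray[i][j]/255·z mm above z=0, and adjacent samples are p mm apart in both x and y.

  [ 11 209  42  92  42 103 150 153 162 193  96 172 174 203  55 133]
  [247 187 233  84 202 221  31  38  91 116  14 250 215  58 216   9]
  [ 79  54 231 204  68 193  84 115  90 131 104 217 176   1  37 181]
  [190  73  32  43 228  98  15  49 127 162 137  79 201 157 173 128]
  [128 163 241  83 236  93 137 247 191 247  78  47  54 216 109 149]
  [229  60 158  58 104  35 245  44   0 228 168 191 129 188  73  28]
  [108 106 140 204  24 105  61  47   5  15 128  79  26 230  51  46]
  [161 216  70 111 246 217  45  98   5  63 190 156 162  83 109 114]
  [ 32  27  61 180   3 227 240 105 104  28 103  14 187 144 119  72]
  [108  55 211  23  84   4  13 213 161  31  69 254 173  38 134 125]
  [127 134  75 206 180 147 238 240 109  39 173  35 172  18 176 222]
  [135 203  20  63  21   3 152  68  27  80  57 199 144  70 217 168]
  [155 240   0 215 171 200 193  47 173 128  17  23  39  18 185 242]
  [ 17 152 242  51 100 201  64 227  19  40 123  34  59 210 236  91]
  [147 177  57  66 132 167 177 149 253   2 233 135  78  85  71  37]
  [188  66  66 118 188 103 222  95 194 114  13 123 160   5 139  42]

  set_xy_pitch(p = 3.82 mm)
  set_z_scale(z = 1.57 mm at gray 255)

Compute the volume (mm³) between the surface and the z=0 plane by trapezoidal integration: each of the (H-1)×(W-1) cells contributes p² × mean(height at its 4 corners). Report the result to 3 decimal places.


height_mm = gray/255 × 1.57; cell vol = 3.82² × mean(4 corners)
unit = 3.82² × 1.57 / (4×255) = 0.0224609 mm³ per gray-sum
row 0: Σ corner-gray over 15 cells = 8004  → 179.7767
row 1: Σ corner-gray over 15 cells = 7838  → 176.0481
row 2: Σ corner-gray over 15 cells = 7136  → 160.2806
row 3: Σ corner-gray over 15 cells = 8027  → 180.2933
row 4: Σ corner-gray over 15 cells = 8180  → 183.7298
row 5: Σ corner-gray over 15 cells = 6215  → 139.5942
row 6: Σ corner-gray over 15 cells = 6413  → 144.0414
row 7: Σ corner-gray over 15 cells = 7005  → 157.3383
row 8: Σ corner-gray over 15 cells = 6347  → 142.5590
row 9: Σ corner-gray over 15 cells = 7392  → 166.0306
row 10: Σ corner-gray over 15 cells = 7184  → 161.3588
row 11: Σ corner-gray over 15 cells = 6646  → 149.2748
row 12: Σ corner-gray over 15 cells = 7319  → 164.3910
row 13: Σ corner-gray over 15 cells = 7372  → 165.5814
row 14: Σ corner-gray over 15 cells = 7190  → 161.4935
Σ rows: total corner-gray = 108268  → 2431.7914 mm³

2431.791


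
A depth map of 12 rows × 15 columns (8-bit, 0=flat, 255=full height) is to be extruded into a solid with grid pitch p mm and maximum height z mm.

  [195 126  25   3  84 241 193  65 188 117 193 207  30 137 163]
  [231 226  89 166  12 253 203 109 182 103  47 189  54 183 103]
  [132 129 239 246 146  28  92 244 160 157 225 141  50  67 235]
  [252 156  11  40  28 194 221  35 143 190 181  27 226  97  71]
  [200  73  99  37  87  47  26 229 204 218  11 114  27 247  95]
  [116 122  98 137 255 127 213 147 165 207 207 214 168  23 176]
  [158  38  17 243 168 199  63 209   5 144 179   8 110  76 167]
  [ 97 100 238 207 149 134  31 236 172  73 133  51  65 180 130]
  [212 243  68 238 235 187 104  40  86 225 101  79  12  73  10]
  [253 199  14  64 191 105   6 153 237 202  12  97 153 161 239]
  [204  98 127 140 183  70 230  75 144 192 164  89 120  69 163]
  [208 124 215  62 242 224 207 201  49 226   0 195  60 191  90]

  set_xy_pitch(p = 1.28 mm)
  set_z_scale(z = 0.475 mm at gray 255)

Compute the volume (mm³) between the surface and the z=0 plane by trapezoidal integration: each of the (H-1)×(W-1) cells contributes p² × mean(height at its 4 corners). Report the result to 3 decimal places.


height_mm = gray/255 × 0.475; cell vol = 1.28² × mean(4 corners)
unit = 1.28² × 0.475 / (4×255) = 0.00076298 mm³ per gray-sum
row 0: Σ corner-gray over 14 cells = 7542  → 5.7544
row 1: Σ corner-gray over 14 cells = 8181  → 6.2419
row 2: Σ corner-gray over 14 cells = 7636  → 5.8261
row 3: Σ corner-gray over 14 cells = 6554  → 5.0006
row 4: Σ corner-gray over 14 cells = 7591  → 5.7918
row 5: Σ corner-gray over 14 cells = 7701  → 5.8757
row 6: Σ corner-gray over 14 cells = 7008  → 5.3470
row 7: Σ corner-gray over 14 cells = 7369  → 5.6224
row 8: Σ corner-gray over 14 cells = 7284  → 5.5575
row 9: Σ corner-gray over 14 cells = 7449  → 5.6834
row 10: Σ corner-gray over 14 cells = 8059  → 6.1489
Σ rows: total corner-gray = 82374  → 62.8497 mm³

62.850


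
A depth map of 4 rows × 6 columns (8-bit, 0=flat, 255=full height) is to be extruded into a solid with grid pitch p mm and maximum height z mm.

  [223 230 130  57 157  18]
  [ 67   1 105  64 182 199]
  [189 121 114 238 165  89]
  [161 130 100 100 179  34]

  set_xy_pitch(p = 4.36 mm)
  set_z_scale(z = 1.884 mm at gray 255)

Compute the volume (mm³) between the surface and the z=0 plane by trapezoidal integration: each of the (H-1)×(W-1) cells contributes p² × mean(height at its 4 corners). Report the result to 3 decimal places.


height_mm = gray/255 × 1.884; cell vol = 4.36² × mean(4 corners)
unit = 4.36² × 1.884 / (4×255) = 0.0351118 mm³ per gray-sum
row 0: Σ corner-gray over 5 cells = 2359  → 82.8289
row 1: Σ corner-gray over 5 cells = 2524  → 88.6223
row 2: Σ corner-gray over 5 cells = 2767  → 97.1545
Σ rows: total corner-gray = 7650  → 268.6056 mm³

268.606


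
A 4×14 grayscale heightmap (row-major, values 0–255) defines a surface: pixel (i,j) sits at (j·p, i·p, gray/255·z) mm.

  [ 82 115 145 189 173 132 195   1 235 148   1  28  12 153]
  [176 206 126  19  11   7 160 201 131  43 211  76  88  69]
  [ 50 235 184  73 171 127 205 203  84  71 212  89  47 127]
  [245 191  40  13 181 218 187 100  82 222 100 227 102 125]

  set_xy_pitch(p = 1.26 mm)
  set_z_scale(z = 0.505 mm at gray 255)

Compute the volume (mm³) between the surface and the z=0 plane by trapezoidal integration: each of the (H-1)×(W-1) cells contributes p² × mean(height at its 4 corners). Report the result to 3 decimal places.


height_mm = gray/255 × 0.505; cell vol = 1.26² × mean(4 corners)
unit = 1.26² × 0.505 / (4×255) = 0.000786018 mm³ per gray-sum
row 0: Σ corner-gray over 13 cells = 5786  → 4.5479
row 1: Σ corner-gray over 13 cells = 6382  → 5.0164
row 2: Σ corner-gray over 13 cells = 7275  → 5.7183
Σ rows: total corner-gray = 19443  → 15.2825 mm³

15.283


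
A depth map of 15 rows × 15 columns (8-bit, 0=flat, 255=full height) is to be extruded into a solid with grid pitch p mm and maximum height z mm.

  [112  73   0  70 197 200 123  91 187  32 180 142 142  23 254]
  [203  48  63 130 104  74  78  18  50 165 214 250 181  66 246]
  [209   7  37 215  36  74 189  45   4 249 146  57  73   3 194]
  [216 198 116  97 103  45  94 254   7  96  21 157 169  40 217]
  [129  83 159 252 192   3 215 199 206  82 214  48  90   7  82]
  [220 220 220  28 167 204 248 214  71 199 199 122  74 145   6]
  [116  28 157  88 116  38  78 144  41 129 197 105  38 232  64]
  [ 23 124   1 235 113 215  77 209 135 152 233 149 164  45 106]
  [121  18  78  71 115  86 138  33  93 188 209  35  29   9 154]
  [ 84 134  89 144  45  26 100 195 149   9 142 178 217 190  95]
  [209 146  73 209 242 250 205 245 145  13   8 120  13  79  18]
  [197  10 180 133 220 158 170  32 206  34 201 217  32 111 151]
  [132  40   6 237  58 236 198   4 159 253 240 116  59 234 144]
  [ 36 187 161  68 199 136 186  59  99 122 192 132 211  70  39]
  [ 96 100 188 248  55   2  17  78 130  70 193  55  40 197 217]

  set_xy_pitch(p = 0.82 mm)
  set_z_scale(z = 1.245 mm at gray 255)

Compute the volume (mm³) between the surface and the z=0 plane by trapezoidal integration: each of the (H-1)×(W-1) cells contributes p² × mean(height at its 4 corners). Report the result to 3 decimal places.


79.455

height_mm = gray/255 × 1.245; cell vol = 0.82² × mean(4 corners)
unit = 0.82² × 1.245 / (4×255) = 0.000820724 mm³ per gray-sum
row 0: Σ corner-gray over 14 cells = 6617  → 5.4307
row 1: Σ corner-gray over 14 cells = 6004  → 4.9276
row 2: Σ corner-gray over 14 cells = 5900  → 4.8423
row 3: Σ corner-gray over 14 cells = 6938  → 5.6942
row 4: Σ corner-gray over 14 cells = 8159  → 6.6963
row 5: Σ corner-gray over 14 cells = 7410  → 6.0816
row 6: Σ corner-gray over 14 cells = 6795  → 5.5768
row 7: Σ corner-gray over 14 cells = 6312  → 5.1804
row 8: Σ corner-gray over 14 cells = 5894  → 4.8373
row 9: Σ corner-gray over 14 cells = 7138  → 5.8583
row 10: Σ corner-gray over 14 cells = 7479  → 6.1382
row 11: Σ corner-gray over 14 cells = 7712  → 6.3294
row 12: Σ corner-gray over 14 cells = 7675  → 6.2991
row 13: Σ corner-gray over 14 cells = 6778  → 5.5629
Σ rows: total corner-gray = 96811  → 79.4551 mm³


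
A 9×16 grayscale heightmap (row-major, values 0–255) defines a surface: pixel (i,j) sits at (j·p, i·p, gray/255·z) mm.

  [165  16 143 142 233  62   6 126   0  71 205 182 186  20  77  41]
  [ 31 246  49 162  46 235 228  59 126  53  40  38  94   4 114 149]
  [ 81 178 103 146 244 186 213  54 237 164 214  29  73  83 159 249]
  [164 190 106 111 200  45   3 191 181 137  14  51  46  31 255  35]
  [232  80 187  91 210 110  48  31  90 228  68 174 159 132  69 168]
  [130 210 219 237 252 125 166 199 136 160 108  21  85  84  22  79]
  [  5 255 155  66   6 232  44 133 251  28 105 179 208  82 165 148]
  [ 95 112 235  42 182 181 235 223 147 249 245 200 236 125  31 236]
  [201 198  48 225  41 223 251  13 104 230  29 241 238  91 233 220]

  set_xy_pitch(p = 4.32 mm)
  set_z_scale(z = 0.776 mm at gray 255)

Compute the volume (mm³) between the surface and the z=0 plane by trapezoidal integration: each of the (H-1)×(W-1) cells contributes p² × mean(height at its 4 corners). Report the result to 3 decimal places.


height_mm = gray/255 × 0.776; cell vol = 4.32² × mean(4 corners)
unit = 4.32² × 0.776 / (4×255) = 0.0141981 mm³ per gray-sum
row 0: Σ corner-gray over 15 cells = 6312  → 89.6182
row 1: Σ corner-gray over 15 cells = 7664  → 108.8139
row 2: Σ corner-gray over 15 cells = 7817  → 110.9862
row 3: Σ corner-gray over 15 cells = 7075  → 100.4513
row 4: Σ corner-gray over 15 cells = 8011  → 113.7407
row 5: Σ corner-gray over 15 cells = 8228  → 116.8216
row 6: Σ corner-gray over 15 cells = 9188  → 130.4518
row 7: Σ corner-gray over 15 cells = 9968  → 141.5263
Σ rows: total corner-gray = 64263  → 912.4100 mm³

912.410


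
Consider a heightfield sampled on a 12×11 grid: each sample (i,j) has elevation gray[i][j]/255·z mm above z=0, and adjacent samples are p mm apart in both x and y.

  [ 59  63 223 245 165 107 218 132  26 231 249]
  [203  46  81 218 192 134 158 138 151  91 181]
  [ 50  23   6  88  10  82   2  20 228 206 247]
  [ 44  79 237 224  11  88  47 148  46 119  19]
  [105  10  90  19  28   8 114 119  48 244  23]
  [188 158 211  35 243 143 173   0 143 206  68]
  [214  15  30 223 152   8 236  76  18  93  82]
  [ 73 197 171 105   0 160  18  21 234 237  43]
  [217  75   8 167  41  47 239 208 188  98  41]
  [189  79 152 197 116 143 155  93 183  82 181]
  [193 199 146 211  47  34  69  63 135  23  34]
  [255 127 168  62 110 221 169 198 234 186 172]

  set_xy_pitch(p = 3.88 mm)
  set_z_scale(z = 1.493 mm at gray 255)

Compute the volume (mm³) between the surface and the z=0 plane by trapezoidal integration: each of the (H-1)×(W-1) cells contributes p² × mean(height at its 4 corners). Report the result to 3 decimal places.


height_mm = gray/255 × 1.493; cell vol = 3.88² × mean(4 corners)
unit = 3.88² × 1.493 / (4×255) = 0.0220355 mm³ per gray-sum
row 0: Σ corner-gray over 10 cells = 5930  → 130.6706
row 1: Σ corner-gray over 10 cells = 4429  → 97.5953
row 2: Σ corner-gray over 10 cells = 3688  → 81.2670
row 3: Σ corner-gray over 10 cells = 3549  → 78.2040
row 4: Σ corner-gray over 10 cells = 4368  → 96.2511
row 5: Σ corner-gray over 10 cells = 4878  → 107.4892
row 6: Σ corner-gray over 10 cells = 4400  → 96.9562
row 7: Σ corner-gray over 10 cells = 4802  → 105.8145
row 8: Σ corner-gray over 10 cells = 5170  → 113.9236
row 9: Σ corner-gray over 10 cells = 4851  → 106.8943
row 10: Σ corner-gray over 10 cells = 5458  → 120.2698
Σ rows: total corner-gray = 51523  → 1135.3355 mm³

1135.336


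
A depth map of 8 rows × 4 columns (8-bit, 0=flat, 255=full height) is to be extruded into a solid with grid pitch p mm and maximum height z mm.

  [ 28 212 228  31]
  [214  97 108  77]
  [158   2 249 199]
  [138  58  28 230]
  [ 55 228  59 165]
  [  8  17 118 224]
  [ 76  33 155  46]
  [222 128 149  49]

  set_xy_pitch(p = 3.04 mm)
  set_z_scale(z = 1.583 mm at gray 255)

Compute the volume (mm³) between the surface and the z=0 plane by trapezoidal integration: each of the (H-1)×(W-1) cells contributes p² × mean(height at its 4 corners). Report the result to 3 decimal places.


height_mm = gray/255 × 1.583; cell vol = 3.04² × mean(4 corners)
unit = 3.04² × 1.583 / (4×255) = 0.0143426 mm³ per gray-sum
row 0: Σ corner-gray over 3 cells = 1640  → 23.5219
row 1: Σ corner-gray over 3 cells = 1560  → 22.3745
row 2: Σ corner-gray over 3 cells = 1399  → 20.0653
row 3: Σ corner-gray over 3 cells = 1334  → 19.1330
row 4: Σ corner-gray over 3 cells = 1296  → 18.5880
row 5: Σ corner-gray over 3 cells = 1000  → 14.3426
row 6: Σ corner-gray over 3 cells = 1323  → 18.9753
Σ rows: total corner-gray = 9552  → 137.0005 mm³

137.001


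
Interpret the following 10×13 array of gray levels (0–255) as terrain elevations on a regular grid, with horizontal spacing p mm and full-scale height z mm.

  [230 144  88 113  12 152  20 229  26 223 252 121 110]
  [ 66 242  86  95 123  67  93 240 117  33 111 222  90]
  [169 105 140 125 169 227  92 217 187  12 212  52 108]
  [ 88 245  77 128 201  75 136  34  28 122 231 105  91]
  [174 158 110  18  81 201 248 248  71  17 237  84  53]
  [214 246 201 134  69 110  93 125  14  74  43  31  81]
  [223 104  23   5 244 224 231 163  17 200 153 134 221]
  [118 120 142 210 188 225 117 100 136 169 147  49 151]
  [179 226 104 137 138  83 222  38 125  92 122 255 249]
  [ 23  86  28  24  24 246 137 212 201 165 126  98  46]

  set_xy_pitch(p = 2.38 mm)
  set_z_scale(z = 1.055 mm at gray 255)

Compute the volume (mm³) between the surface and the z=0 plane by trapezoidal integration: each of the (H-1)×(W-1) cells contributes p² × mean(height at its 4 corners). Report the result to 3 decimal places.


height_mm = gray/255 × 1.055; cell vol = 2.38² × mean(4 corners)
unit = 2.38² × 1.055 / (4×255) = 0.00585877 mm³ per gray-sum
row 0: Σ corner-gray over 12 cells = 6114  → 35.8205
row 1: Σ corner-gray over 12 cells = 6367  → 37.3028
row 2: Σ corner-gray over 12 cells = 6296  → 36.8868
row 3: Σ corner-gray over 12 cells = 6116  → 35.8322
row 4: Σ corner-gray over 12 cells = 5748  → 33.6762
row 5: Σ corner-gray over 12 cells = 6015  → 35.2405
row 6: Σ corner-gray over 12 cells = 6915  → 40.5134
row 7: Σ corner-gray over 12 cells = 6987  → 40.9352
row 8: Σ corner-gray over 12 cells = 6275  → 36.7638
Σ rows: total corner-gray = 56833  → 332.9713 mm³

332.971


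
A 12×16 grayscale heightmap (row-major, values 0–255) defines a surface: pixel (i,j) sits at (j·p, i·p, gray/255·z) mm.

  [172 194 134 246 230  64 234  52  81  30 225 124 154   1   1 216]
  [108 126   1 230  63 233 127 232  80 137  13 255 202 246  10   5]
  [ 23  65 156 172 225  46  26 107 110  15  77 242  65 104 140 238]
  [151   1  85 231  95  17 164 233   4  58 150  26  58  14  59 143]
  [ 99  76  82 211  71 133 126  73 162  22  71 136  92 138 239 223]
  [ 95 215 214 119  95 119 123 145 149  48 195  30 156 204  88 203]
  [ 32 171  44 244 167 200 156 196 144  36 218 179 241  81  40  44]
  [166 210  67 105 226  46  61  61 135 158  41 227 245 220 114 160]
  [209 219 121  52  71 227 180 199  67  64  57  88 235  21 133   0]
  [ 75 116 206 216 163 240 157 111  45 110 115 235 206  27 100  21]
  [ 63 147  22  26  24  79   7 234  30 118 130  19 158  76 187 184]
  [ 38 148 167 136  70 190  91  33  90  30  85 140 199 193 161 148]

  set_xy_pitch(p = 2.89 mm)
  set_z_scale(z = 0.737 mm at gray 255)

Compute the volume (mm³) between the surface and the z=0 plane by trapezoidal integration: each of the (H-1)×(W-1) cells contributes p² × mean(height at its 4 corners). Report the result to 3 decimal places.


height_mm = gray/255 × 0.737; cell vol = 2.89² × mean(4 corners)
unit = 2.89² × 0.737 / (4×255) = 0.0060348 mm³ per gray-sum
row 0: Σ corner-gray over 15 cells = 7951  → 47.9827
row 1: Σ corner-gray over 15 cells = 7384  → 44.5610
row 2: Σ corner-gray over 15 cells = 6045  → 36.4804
row 3: Σ corner-gray over 15 cells = 6270  → 37.8382
row 4: Σ corner-gray over 15 cells = 7684  → 46.3714
row 5: Σ corner-gray over 15 cells = 8408  → 50.7406
row 6: Σ corner-gray over 15 cells = 8468  → 51.1027
row 7: Σ corner-gray over 15 cells = 7835  → 47.2827
row 8: Σ corner-gray over 15 cells = 7867  → 47.4758
row 9: Σ corner-gray over 15 cells = 6951  → 41.9479
row 10: Σ corner-gray over 15 cells = 6413  → 38.7012
Σ rows: total corner-gray = 81276  → 490.4845 mm³

490.485


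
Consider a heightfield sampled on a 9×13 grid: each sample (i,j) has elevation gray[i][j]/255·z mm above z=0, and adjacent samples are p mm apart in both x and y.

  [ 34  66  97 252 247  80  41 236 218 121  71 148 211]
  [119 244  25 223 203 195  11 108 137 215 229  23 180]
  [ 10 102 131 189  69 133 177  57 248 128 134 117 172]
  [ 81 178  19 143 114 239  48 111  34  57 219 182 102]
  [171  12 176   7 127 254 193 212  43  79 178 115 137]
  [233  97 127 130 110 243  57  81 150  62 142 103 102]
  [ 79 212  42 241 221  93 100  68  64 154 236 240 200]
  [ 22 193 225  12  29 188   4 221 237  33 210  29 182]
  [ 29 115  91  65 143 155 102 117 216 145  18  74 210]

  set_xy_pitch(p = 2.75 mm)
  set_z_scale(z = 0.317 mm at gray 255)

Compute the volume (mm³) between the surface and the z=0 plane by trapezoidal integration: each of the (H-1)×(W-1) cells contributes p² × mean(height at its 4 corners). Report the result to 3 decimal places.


118.615

height_mm = gray/255 × 0.317; cell vol = 2.75² × mean(4 corners)
unit = 2.75² × 0.317 / (4×255) = 0.00235031 mm³ per gray-sum
row 0: Σ corner-gray over 12 cells = 6924  → 16.2735
row 1: Σ corner-gray over 12 cells = 6677  → 15.6930
row 2: Σ corner-gray over 12 cells = 6023  → 14.1559
row 3: Σ corner-gray over 12 cells = 5971  → 14.0337
row 4: Σ corner-gray over 12 cells = 6039  → 14.1935
row 5: Σ corner-gray over 12 cells = 6560  → 15.4180
row 6: Σ corner-gray over 12 cells = 6587  → 15.4815
row 7: Σ corner-gray over 12 cells = 5687  → 13.3662
Σ rows: total corner-gray = 50468  → 118.6153 mm³


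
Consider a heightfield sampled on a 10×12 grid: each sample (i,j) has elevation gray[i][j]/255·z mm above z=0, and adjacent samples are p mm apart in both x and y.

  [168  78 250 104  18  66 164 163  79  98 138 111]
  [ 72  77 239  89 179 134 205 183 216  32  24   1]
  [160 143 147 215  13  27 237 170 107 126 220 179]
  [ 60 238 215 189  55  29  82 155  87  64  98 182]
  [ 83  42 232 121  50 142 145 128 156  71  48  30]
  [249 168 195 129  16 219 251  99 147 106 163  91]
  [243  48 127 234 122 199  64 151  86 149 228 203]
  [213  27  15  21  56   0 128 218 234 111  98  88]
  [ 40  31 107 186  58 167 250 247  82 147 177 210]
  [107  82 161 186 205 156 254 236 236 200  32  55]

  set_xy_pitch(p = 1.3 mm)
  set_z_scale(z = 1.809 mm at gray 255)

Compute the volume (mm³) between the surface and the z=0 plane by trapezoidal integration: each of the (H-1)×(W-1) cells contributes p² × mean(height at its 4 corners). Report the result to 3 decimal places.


155.933

height_mm = gray/255 × 1.809; cell vol = 1.3² × mean(4 corners)
unit = 1.3² × 1.809 / (4×255) = 0.00299726 mm³ per gray-sum
row 0: Σ corner-gray over 11 cells = 5424  → 16.2572
row 1: Σ corner-gray over 11 cells = 5978  → 17.9176
row 2: Σ corner-gray over 11 cells = 5815  → 17.4291
row 3: Σ corner-gray over 11 cells = 5049  → 15.1332
row 4: Σ corner-gray over 11 cells = 5709  → 17.1114
row 5: Σ corner-gray over 11 cells = 6588  → 19.7460
row 6: Σ corner-gray over 11 cells = 5379  → 16.1223
row 7: Σ corner-gray over 11 cells = 5271  → 15.7986
row 8: Σ corner-gray over 11 cells = 6812  → 20.4174
Σ rows: total corner-gray = 52025  → 155.9327 mm³


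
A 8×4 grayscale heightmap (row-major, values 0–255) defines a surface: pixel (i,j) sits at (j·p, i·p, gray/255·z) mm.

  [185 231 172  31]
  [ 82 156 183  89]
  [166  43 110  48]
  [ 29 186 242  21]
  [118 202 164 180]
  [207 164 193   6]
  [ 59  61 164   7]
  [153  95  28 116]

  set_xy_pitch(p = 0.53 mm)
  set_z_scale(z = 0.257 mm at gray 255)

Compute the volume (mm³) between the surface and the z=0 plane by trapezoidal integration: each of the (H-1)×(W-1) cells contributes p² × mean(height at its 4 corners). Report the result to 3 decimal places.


height_mm = gray/255 × 0.257; cell vol = 0.53² × mean(4 corners)
unit = 0.53² × 0.257 / (4×255) = 7.07758e-05 mm³ per gray-sum
row 0: Σ corner-gray over 3 cells = 1871  → 0.1324
row 1: Σ corner-gray over 3 cells = 1369  → 0.0969
row 2: Σ corner-gray over 3 cells = 1426  → 0.1009
row 3: Σ corner-gray over 3 cells = 1936  → 0.1370
row 4: Σ corner-gray over 3 cells = 1957  → 0.1385
row 5: Σ corner-gray over 3 cells = 1443  → 0.1021
row 6: Σ corner-gray over 3 cells = 1031  → 0.0730
Σ rows: total corner-gray = 11033  → 0.7809 mm³

0.781


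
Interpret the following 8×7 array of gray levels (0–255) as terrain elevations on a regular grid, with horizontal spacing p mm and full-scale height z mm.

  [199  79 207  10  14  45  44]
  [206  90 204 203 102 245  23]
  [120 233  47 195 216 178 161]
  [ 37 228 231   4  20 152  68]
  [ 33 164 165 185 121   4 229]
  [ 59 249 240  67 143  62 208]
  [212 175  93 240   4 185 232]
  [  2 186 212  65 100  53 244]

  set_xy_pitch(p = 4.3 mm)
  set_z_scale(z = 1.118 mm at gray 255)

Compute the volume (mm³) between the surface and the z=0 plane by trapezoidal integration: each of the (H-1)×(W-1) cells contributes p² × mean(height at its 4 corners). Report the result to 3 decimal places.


473.972

height_mm = gray/255 × 1.118; cell vol = 4.3² × mean(4 corners)
unit = 4.3² × 1.118 / (4×255) = 0.0202665 mm³ per gray-sum
row 0: Σ corner-gray over 6 cells = 2870  → 58.1648
row 1: Σ corner-gray over 6 cells = 3936  → 79.7689
row 2: Σ corner-gray over 6 cells = 3394  → 68.7845
row 3: Σ corner-gray over 6 cells = 2915  → 59.0768
row 4: Σ corner-gray over 6 cells = 3329  → 67.4671
row 5: Σ corner-gray over 6 cells = 3627  → 73.5066
row 6: Σ corner-gray over 6 cells = 3316  → 67.2037
Σ rows: total corner-gray = 23387  → 473.9724 mm³


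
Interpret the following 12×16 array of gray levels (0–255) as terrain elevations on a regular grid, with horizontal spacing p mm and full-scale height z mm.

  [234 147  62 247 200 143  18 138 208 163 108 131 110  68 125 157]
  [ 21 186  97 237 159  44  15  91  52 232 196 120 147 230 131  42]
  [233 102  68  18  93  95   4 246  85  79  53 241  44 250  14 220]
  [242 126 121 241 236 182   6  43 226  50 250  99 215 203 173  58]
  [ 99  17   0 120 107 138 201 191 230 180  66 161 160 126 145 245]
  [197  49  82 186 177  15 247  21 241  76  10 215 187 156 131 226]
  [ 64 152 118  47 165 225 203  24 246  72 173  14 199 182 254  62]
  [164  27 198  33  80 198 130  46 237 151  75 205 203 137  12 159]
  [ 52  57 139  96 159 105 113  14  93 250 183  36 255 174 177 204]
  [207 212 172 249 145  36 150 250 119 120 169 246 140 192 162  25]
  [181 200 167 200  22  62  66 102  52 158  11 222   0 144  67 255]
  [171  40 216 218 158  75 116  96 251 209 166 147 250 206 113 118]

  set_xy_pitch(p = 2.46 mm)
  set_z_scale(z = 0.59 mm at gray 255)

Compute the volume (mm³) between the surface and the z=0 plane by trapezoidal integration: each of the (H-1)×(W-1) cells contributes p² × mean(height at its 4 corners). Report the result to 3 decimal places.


height_mm = gray/255 × 0.59; cell vol = 2.46² × mean(4 corners)
unit = 2.46² × 0.59 / (4×255) = 0.00350044 mm³ per gray-sum
row 0: Σ corner-gray over 15 cells = 8064  → 28.2275
row 1: Σ corner-gray over 15 cells = 7174  → 25.1121
row 2: Σ corner-gray over 15 cells = 7879  → 27.5799
row 3: Σ corner-gray over 15 cells = 8670  → 30.3488
row 4: Σ corner-gray over 15 cells = 8037  → 28.1330
row 5: Σ corner-gray over 15 cells = 8283  → 28.9941
row 6: Σ corner-gray over 15 cells = 8061  → 28.2170
row 7: Σ corner-gray over 15 cells = 7745  → 27.1109
row 8: Σ corner-gray over 15 cells = 8914  → 31.2029
row 9: Σ corner-gray over 15 cells = 8338  → 29.1866
row 10: Σ corner-gray over 15 cells = 8193  → 28.6791
Σ rows: total corner-gray = 89358  → 312.7919 mm³

312.792


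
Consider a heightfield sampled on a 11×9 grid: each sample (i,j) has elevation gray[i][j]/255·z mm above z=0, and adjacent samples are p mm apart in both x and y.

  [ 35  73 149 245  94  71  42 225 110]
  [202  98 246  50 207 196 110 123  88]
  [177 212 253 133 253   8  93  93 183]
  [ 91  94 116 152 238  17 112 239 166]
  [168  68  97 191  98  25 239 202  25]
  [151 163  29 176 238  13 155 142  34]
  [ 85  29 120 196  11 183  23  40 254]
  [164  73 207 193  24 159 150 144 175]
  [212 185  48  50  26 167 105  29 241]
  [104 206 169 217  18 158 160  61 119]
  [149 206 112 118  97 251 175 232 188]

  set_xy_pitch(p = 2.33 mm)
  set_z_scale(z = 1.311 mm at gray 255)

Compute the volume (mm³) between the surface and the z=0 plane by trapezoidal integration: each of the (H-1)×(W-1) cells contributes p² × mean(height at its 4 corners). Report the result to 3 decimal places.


293.483

height_mm = gray/255 × 1.311; cell vol = 2.33² × mean(4 corners)
unit = 2.33² × 1.311 / (4×255) = 0.00697773 mm³ per gray-sum
row 0: Σ corner-gray over 8 cells = 4293  → 29.9554
row 1: Σ corner-gray over 8 cells = 4800  → 33.4931
row 2: Σ corner-gray over 8 cells = 4643  → 32.3976
row 3: Σ corner-gray over 8 cells = 4226  → 29.4879
row 4: Σ corner-gray over 8 cells = 4050  → 28.2598
row 5: Σ corner-gray over 8 cells = 3560  → 24.8407
row 6: Σ corner-gray over 8 cells = 3782  → 26.3898
row 7: Σ corner-gray over 8 cells = 3912  → 27.2969
row 8: Σ corner-gray over 8 cells = 3874  → 27.0317
row 9: Σ corner-gray over 8 cells = 4920  → 34.3304
Σ rows: total corner-gray = 42060  → 293.4835 mm³
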